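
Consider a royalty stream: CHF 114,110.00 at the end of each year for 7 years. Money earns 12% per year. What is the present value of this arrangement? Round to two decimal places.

This is an ordinary annuity: 7 payments of CHF 114,110.00 at the end of each year.
Periodic rate r = 0.12 per year.
PV = PMT × [(1 − (1+r)^−n)/r] = 114,110 × [1 − (1+r)^−7] / r = CHF 520,770.26

CHF 520,770.26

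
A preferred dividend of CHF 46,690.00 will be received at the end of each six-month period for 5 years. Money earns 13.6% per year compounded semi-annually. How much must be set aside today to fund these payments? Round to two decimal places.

CHF 330,984.34

This is an ordinary annuity: 10 payments of CHF 46,690.00 at the end of each six-month period.
Periodic rate r = 0.136/2 per half-year; n is counted in half-years.
PV = PMT × [(1 − (1+r)^−n)/r] = 46,690 × [1 − (1+r)^−10] / r = CHF 330,984.34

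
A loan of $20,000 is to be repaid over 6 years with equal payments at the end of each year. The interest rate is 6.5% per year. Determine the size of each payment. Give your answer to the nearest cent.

$4,131.37

Level ordinary annuity; solve PV = PMT × [(1 − (1+r)^−n)/r] for PMT.
Periodic rate r = 0.065 per year.
With n = 6: PMT = 20,000 / ([(1 − (1+r)^−n)/r]) = $4,131.37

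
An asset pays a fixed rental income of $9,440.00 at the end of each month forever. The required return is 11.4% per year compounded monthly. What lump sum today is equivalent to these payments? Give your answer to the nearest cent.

Periodic rate r = 0.114/12 per month.
Level perpetuity: PV = PMT / r = 9,440 / (0.114/12) = $993,684.21.

$993,684.21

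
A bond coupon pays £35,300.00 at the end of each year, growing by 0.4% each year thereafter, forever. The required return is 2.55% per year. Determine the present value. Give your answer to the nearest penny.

Periodic rate r = 0.0255 per year.
Growing perpetuity (Gordon): PV = PMT₁ / (r − g) = 35,300 / (r − 0.004) = £1,641,860.47.

£1,641,860.47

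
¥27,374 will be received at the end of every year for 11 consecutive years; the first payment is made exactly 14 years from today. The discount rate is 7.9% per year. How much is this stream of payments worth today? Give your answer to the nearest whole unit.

Ordinary annuity of 11 payments, first payment at period 14.
Periodic rate r = 0.079 per year.
The ordinary-annuity PV formula values the stream one period before the first payment (period 13); discount that back 13 periods:
PV₀ = 27,374 × [1 − (1+r)^−11] / r × (1+r)^−13 = ¥73,081

¥73,081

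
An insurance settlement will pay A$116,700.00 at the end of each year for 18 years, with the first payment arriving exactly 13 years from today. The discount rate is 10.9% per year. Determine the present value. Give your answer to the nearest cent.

A$261,310.67

Ordinary annuity of 18 payments, first payment at period 13.
Periodic rate r = 0.109 per year.
The ordinary-annuity PV formula values the stream one period before the first payment (period 12); discount that back 12 periods:
PV₀ = 116,700 × [1 − (1+r)^−18] / r × (1+r)^−12 = A$261,310.67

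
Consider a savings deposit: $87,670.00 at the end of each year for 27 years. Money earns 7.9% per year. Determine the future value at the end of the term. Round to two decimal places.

$7,536,008.11

This is an ordinary annuity: 27 deposits of $87,670.00 at the end of each year.
Periodic rate r = 0.079 per year.
FV = PMT × [((1+r)^n − 1)/r] = 87,670 × [(1+r)^27 − 1] / r = $7,536,008.11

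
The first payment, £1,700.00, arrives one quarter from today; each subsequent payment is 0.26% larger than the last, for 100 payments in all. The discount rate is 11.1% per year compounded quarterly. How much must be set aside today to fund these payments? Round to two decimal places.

Periodic rate r = 0.111/4 per quarter; n is counted in quarters.
Growing ordinary annuity: PV = PMT₁ × [1 − ((1+g)/(1+r))^n] / (r − g) = 1,700 × [1 − ((1+0.0026)/(1+r))^100] / (r − 0.0026) = £61,919.87.

£61,919.87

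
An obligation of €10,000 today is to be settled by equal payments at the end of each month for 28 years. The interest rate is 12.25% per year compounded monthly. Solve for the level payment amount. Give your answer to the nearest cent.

Level ordinary annuity; solve PV = PMT × [(1 − (1+r)^−n)/r] for PMT.
Periodic rate r = 0.1225/12 per month; n is counted in months.
With n = 336: PMT = 10,000 / ([(1 − (1+r)^−n)/r]) = €105.56

€105.56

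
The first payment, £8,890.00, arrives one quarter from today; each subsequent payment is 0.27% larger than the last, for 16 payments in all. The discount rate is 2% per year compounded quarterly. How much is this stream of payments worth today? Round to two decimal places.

£139,128.80

Periodic rate r = 0.02/4 per quarter; n is counted in quarters.
Growing ordinary annuity: PV = PMT₁ × [1 − ((1+g)/(1+r))^n] / (r − g) = 8,890 × [1 − ((1+0.0027)/(1+r))^16] / (r − 0.0027) = £139,128.80.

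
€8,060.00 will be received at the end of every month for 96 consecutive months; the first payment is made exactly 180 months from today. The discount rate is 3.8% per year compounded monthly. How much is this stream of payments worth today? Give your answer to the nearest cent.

€378,349.54

Ordinary annuity of 96 payments, first payment at period 180.
Periodic rate r = 0.038/12 per month; n is counted in months.
The ordinary-annuity PV formula values the stream one period before the first payment (period 179); discount that back 179 periods:
PV₀ = 8,060 × [1 − (1+r)^−96] / r × (1+r)^−179 = €378,349.54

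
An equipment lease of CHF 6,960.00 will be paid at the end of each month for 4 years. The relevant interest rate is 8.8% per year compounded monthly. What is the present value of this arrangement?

CHF 280,756.29

This is an ordinary annuity: 48 payments of CHF 6,960.00 at the end of each month.
Periodic rate r = 0.088/12 per month; n is counted in months.
PV = PMT × [(1 − (1+r)^−n)/r] = 6,960 × [1 − (1+r)^−48] / r = CHF 280,756.29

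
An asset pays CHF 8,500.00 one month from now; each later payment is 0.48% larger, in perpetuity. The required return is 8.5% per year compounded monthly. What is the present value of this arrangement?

CHF 3,722,627.74

Periodic rate r = 0.085/12 per month.
Growing perpetuity (Gordon): PV = PMT₁ / (r − g) = 8,500 / (r − 0.0048) = CHF 3,722,627.74.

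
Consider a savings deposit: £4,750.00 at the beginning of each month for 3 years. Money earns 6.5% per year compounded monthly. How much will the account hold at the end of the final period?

£189,270.19

This is an annuity due: 36 deposits of £4,750.00 at the beginning of each month.
Periodic rate r = 0.065/12 per month; n is counted in months.
FV = PMT × [((1+r)^n − 1)/r] × (1+r) = 4,750 × [(1+r)^36 − 1] / r × (1+r) = £189,270.19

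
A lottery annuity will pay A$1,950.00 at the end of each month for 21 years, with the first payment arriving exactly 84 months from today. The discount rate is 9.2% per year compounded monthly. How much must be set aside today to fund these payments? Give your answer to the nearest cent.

Ordinary annuity of 252 payments, first payment at period 84.
Periodic rate r = 0.092/12 per month; n is counted in months.
The ordinary-annuity PV formula values the stream one period before the first payment (period 83); discount that back 83 periods:
PV₀ = 1,950 × [1 − (1+r)^−252] / r × (1+r)^−83 = A$115,244.36

A$115,244.36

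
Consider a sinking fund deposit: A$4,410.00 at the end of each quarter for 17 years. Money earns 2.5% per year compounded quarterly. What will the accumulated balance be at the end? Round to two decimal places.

A$372,252.47

This is an ordinary annuity: 68 deposits of A$4,410.00 at the end of each quarter.
Periodic rate r = 0.025/4 per quarter; n is counted in quarters.
FV = PMT × [((1+r)^n − 1)/r] = 4,410 × [(1+r)^68 − 1] / r = A$372,252.47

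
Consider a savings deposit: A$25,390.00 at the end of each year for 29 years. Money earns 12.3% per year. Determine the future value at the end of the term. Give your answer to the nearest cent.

A$5,760,776.23

This is an ordinary annuity: 29 deposits of A$25,390.00 at the end of each year.
Periodic rate r = 0.123 per year.
FV = PMT × [((1+r)^n − 1)/r] = 25,390 × [(1+r)^29 − 1] / r = A$5,760,776.23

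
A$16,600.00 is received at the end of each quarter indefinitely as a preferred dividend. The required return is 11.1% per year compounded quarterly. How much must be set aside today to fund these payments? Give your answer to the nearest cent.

Periodic rate r = 0.111/4 per quarter.
Level perpetuity: PV = PMT / r = 16,600 / (0.111/4) = A$598,198.20.

A$598,198.20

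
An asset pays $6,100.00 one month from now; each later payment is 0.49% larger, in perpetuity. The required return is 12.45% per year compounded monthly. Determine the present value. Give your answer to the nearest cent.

$1,114,155.25

Periodic rate r = 0.1245/12 per month.
Growing perpetuity (Gordon): PV = PMT₁ / (r − g) = 6,100 / (r − 0.0049) = $1,114,155.25.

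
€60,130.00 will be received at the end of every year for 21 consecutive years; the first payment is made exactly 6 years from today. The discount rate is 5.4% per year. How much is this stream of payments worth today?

Ordinary annuity of 21 payments, first payment at period 6.
Periodic rate r = 0.054 per year.
The ordinary-annuity PV formula values the stream one period before the first payment (period 5); discount that back 5 periods:
PV₀ = 60,130 × [1 − (1+r)^−21] / r × (1+r)^−5 = €572,352.26

€572,352.26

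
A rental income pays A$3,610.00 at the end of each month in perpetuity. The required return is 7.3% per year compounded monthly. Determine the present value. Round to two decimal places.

A$593,424.66

Periodic rate r = 0.073/12 per month.
Level perpetuity: PV = PMT / r = 3,610 / (0.073/12) = A$593,424.66.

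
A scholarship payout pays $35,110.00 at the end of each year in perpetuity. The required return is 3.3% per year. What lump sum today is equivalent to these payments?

$1,063,939.39

Periodic rate r = 0.033 per year.
Level perpetuity: PV = PMT / r = 35,110 / (0.033) = $1,063,939.39.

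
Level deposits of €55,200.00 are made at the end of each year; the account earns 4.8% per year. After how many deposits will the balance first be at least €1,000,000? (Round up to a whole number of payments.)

Periodic rate r = 0.048 per year.
Ordinary annuity FV: 1,000,000 = 55,200 × [((1+r)^n − 1)/r].
(1+r)^n = 1 + 1,000,000 × r / 55,200, so n = ln(1 + 1,000,000·r/55,200) / ln(1+r) = 13.35.
Round up to a whole number of payments: n = 14.

14 payments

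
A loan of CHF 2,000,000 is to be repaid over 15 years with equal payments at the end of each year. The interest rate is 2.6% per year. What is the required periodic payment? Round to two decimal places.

Level ordinary annuity; solve PV = PMT × [(1 − (1+r)^−n)/r] for PMT.
Periodic rate r = 0.026 per year.
With n = 15: PMT = 2,000,000 / ([(1 − (1+r)^−n)/r]) = CHF 162,723.55

CHF 162,723.55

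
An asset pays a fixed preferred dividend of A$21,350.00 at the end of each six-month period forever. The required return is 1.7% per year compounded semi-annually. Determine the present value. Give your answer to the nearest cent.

Periodic rate r = 0.017/2 per half-year.
Level perpetuity: PV = PMT / r = 21,350 / (0.017/2) = A$2,511,764.71.

A$2,511,764.71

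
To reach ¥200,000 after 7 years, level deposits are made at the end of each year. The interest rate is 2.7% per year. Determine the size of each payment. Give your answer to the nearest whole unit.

Level ordinary annuity; solve FV = PMT × [((1+r)^n − 1)/r] for PMT.
Periodic rate r = 0.027 per year.
With n = 7: PMT = 200,000 / ([((1+r)^n − 1)/r]) = ¥26,339

¥26,339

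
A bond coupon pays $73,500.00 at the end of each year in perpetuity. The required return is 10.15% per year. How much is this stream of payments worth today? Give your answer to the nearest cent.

Periodic rate r = 0.1015 per year.
Level perpetuity: PV = PMT / r = 73,500 / (0.1015) = $724,137.93.

$724,137.93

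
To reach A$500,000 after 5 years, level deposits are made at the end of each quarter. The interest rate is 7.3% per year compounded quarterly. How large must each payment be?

Level ordinary annuity; solve FV = PMT × [((1+r)^n − 1)/r] for PMT.
Periodic rate r = 0.073/4 per quarter; n is counted in quarters.
With n = 20: PMT = 500,000 / ([((1+r)^n − 1)/r]) = A$20,939.39

A$20,939.39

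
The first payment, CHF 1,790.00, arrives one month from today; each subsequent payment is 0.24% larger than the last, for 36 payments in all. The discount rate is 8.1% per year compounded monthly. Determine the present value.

Periodic rate r = 0.081/12 per month; n is counted in months.
Growing ordinary annuity: PV = PMT₁ × [1 − ((1+g)/(1+r))^n] / (r − g) = 1,790 × [1 − ((1+0.0024)/(1+r))^36] / (r − 0.0024) = CHF 59,396.80.

CHF 59,396.80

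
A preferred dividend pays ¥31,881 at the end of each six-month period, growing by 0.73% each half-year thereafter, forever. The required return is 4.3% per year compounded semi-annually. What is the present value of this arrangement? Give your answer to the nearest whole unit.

Periodic rate r = 0.043/2 per half-year.
Growing perpetuity (Gordon): PV = PMT₁ / (r − g) = 31,881 / (r − 0.0073) = ¥2,245,141.

¥2,245,141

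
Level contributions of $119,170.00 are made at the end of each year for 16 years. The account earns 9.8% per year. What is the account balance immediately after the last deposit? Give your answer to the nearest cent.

This is an ordinary annuity: 16 deposits of $119,170.00 at the end of each year.
Periodic rate r = 0.098 per year.
FV = PMT × [((1+r)^n − 1)/r] = 119,170 × [(1+r)^16 − 1] / r = $4,211,210.57

$4,211,210.57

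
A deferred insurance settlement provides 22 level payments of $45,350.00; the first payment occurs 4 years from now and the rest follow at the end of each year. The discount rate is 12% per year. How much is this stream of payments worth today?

$246,763.31

Ordinary annuity of 22 payments, first payment at period 4.
Periodic rate r = 0.12 per year.
The ordinary-annuity PV formula values the stream one period before the first payment (period 3); discount that back 3 periods:
PV₀ = 45,350 × [1 − (1+r)^−22] / r × (1+r)^−3 = $246,763.31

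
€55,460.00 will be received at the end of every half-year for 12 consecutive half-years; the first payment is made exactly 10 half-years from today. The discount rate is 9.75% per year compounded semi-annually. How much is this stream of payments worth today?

€322,546.50

Ordinary annuity of 12 payments, first payment at period 10.
Periodic rate r = 0.0975/2 per half-year; n is counted in half-years.
The ordinary-annuity PV formula values the stream one period before the first payment (period 9); discount that back 9 periods:
PV₀ = 55,460 × [1 − (1+r)^−12] / r × (1+r)^−9 = €322,546.50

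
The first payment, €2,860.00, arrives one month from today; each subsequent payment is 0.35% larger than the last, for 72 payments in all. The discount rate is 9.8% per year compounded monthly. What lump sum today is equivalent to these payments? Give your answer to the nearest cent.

Periodic rate r = 0.098/12 per month; n is counted in months.
Growing ordinary annuity: PV = PMT₁ × [1 − ((1+g)/(1+r))^n] / (r − g) = 2,860 × [1 − ((1+0.0035)/(1+r))^72] / (r − 0.0035) = €174,041.27.

€174,041.27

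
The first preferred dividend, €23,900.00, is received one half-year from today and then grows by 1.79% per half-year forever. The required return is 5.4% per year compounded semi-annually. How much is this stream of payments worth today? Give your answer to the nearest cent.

€2,626,373.63

Periodic rate r = 0.054/2 per half-year.
Growing perpetuity (Gordon): PV = PMT₁ / (r − g) = 23,900 / (r − 0.0179) = €2,626,373.63.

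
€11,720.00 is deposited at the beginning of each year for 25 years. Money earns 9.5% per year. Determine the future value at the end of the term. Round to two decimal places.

This is an annuity due: 25 deposits of €11,720.00 at the beginning of each year.
Periodic rate r = 0.095 per year.
FV = PMT × [((1+r)^n − 1)/r] × (1+r) = 11,720 × [(1+r)^25 − 1] / r × (1+r) = €1,170,995.57

€1,170,995.57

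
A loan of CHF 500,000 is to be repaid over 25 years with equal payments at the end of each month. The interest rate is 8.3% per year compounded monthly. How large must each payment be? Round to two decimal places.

Level ordinary annuity; solve PV = PMT × [(1 − (1+r)^−n)/r] for PMT.
Periodic rate r = 0.083/12 per month; n is counted in months.
With n = 300: PMT = 500,000 / ([(1 − (1+r)^−n)/r]) = CHF 3,958.97

CHF 3,958.97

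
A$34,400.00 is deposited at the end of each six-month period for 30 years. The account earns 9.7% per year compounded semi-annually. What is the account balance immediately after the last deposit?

A$11,450,419.74

This is an ordinary annuity: 60 deposits of A$34,400.00 at the end of each six-month period.
Periodic rate r = 0.097/2 per half-year; n is counted in half-years.
FV = PMT × [((1+r)^n − 1)/r] = 34,400 × [(1+r)^60 − 1] / r = A$11,450,419.74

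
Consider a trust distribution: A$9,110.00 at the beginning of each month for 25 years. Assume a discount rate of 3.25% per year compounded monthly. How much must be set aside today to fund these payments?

A$1,874,485.69

This is an annuity due: 300 payments of A$9,110.00 at the beginning of each month.
Periodic rate r = 0.0325/12 per month; n is counted in months.
PV = PMT × [(1 − (1+r)^−n)/r] × (1+r) = 9,110 × [1 − (1+r)^−300] / r × (1+r) = A$1,874,485.69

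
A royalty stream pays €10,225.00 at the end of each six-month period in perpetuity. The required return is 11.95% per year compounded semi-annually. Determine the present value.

Periodic rate r = 0.1195/2 per half-year.
Level perpetuity: PV = PMT / r = 10,225 / (0.1195/2) = €171,129.71.

€171,129.71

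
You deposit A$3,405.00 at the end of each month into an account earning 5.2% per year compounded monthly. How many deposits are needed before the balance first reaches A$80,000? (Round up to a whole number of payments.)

Periodic rate r = 0.052/12 per month; n is counted in months.
Ordinary annuity FV: 80,000 = 3,405 × [((1+r)^n − 1)/r].
(1+r)^n = 1 + 80,000 × r / 3,405, so n = ln(1 + 80,000·r/3,405) / ln(1+r) = 22.42.
Round up to a whole number of payments: n = 23.

23 payments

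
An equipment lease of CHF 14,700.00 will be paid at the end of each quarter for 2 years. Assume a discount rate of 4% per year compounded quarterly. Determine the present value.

CHF 112,479.66

This is an ordinary annuity: 8 payments of CHF 14,700.00 at the end of each quarter.
Periodic rate r = 0.04/4 per quarter; n is counted in quarters.
PV = PMT × [(1 − (1+r)^−n)/r] = 14,700 × [1 − (1+r)^−8] / r = CHF 112,479.66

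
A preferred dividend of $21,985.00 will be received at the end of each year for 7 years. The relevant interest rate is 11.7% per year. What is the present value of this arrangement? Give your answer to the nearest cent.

$101,295.91

This is an ordinary annuity: 7 payments of $21,985.00 at the end of each year.
Periodic rate r = 0.117 per year.
PV = PMT × [(1 − (1+r)^−n)/r] = 21,985 × [1 − (1+r)^−7] / r = $101,295.91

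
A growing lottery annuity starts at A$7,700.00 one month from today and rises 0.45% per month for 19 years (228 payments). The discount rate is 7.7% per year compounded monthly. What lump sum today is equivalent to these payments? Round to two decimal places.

Periodic rate r = 0.077/12 per month; n is counted in months.
Growing ordinary annuity: PV = PMT₁ × [1 − ((1+g)/(1+r))^n] / (r − g) = 7,700 × [1 − ((1+0.0045)/(1+r))^228] / (r − 0.0045) = A$1,416,107.81.

A$1,416,107.81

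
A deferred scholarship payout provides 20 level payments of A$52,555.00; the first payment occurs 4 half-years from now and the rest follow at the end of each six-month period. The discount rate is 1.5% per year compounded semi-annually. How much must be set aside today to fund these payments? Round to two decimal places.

Ordinary annuity of 20 payments, first payment at period 4.
Periodic rate r = 0.015/2 per half-year; n is counted in half-years.
The ordinary-annuity PV formula values the stream one period before the first payment (period 3); discount that back 3 periods:
PV₀ = 52,555 × [1 − (1+r)^−20] / r × (1+r)^−3 = A$951,127.70

A$951,127.70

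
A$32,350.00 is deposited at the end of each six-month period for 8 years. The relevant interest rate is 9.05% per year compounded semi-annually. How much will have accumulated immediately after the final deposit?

A$736,454.14

This is an ordinary annuity: 16 deposits of A$32,350.00 at the end of each six-month period.
Periodic rate r = 0.0905/2 per half-year; n is counted in half-years.
FV = PMT × [((1+r)^n − 1)/r] = 32,350 × [(1+r)^16 − 1] / r = A$736,454.14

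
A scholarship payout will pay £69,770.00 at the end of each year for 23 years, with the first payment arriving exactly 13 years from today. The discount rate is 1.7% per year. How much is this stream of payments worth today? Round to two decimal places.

£1,077,470.31

Ordinary annuity of 23 payments, first payment at period 13.
Periodic rate r = 0.017 per year.
The ordinary-annuity PV formula values the stream one period before the first payment (period 12); discount that back 12 periods:
PV₀ = 69,770 × [1 − (1+r)^−23] / r × (1+r)^−12 = £1,077,470.31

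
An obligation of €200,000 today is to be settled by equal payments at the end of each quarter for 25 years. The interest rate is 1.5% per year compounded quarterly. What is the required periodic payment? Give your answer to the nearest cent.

€2,402.09

Level ordinary annuity; solve PV = PMT × [(1 − (1+r)^−n)/r] for PMT.
Periodic rate r = 0.015/4 per quarter; n is counted in quarters.
With n = 100: PMT = 200,000 / ([(1 − (1+r)^−n)/r]) = €2,402.09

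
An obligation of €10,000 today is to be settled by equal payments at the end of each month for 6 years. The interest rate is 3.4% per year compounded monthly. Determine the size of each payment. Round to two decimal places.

€153.73

Level ordinary annuity; solve PV = PMT × [(1 − (1+r)^−n)/r] for PMT.
Periodic rate r = 0.034/12 per month; n is counted in months.
With n = 72: PMT = 10,000 / ([(1 − (1+r)^−n)/r]) = €153.73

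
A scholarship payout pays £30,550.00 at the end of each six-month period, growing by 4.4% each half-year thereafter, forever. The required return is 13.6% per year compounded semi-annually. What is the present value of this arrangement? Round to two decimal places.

Periodic rate r = 0.136/2 per half-year.
Growing perpetuity (Gordon): PV = PMT₁ / (r − g) = 30,550 / (r − 0.044) = £1,272,916.67.

£1,272,916.67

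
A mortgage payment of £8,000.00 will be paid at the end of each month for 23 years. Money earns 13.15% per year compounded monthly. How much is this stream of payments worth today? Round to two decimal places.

£693,982.92

This is an ordinary annuity: 276 payments of £8,000.00 at the end of each month.
Periodic rate r = 0.1315/12 per month; n is counted in months.
PV = PMT × [(1 − (1+r)^−n)/r] = 8,000 × [1 − (1+r)^−276] / r = £693,982.92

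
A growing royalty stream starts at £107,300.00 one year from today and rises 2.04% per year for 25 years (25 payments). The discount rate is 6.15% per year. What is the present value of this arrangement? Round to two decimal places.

£1,637,915.40

Periodic rate r = 0.0615 per year.
Growing ordinary annuity: PV = PMT₁ × [1 − ((1+g)/(1+r))^n] / (r − g) = 107,300 × [1 − ((1+0.0204)/(1+r))^25] / (r − 0.0204) = £1,637,915.40.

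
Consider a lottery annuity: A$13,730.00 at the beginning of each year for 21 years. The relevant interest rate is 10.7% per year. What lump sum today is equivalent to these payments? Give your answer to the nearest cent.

A$125,246.79

This is an annuity due: 21 payments of A$13,730.00 at the beginning of each year.
Periodic rate r = 0.107 per year.
PV = PMT × [(1 − (1+r)^−n)/r] × (1+r) = 13,730 × [1 − (1+r)^−21] / r × (1+r) = A$125,246.79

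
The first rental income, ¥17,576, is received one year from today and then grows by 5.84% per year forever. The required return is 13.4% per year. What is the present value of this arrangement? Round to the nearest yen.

Periodic rate r = 0.134 per year.
Growing perpetuity (Gordon): PV = PMT₁ / (r − g) = 17,576 / (r − 0.0584) = ¥232,487.

¥232,487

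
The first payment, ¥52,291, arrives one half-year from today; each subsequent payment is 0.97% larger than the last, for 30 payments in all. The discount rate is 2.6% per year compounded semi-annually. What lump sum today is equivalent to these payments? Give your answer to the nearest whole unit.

¥1,477,625

Periodic rate r = 0.026/2 per half-year; n is counted in half-years.
Growing ordinary annuity: PV = PMT₁ × [1 − ((1+g)/(1+r))^n] / (r − g) = 52,291 × [1 − ((1+0.0097)/(1+r))^30] / (r − 0.0097) = ¥1,477,625.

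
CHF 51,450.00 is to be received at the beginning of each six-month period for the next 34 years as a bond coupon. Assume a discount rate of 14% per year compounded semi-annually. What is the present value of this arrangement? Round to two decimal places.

CHF 778,550.96

This is an annuity due: 68 payments of CHF 51,450.00 at the beginning of each six-month period.
Periodic rate r = 0.14/2 per half-year; n is counted in half-years.
PV = PMT × [(1 − (1+r)^−n)/r] × (1+r) = 51,450 × [1 − (1+r)^−68] / r × (1+r) = CHF 778,550.96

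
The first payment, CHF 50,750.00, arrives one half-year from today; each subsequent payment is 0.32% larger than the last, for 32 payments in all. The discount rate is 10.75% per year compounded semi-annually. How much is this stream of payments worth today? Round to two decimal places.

Periodic rate r = 0.1075/2 per half-year; n is counted in half-years.
Growing ordinary annuity: PV = PMT₁ × [1 − ((1+g)/(1+r))^n] / (r − g) = 50,750 × [1 − ((1+0.0032)/(1+r))^32] / (r − 0.0032) = CHF 795,741.09.

CHF 795,741.09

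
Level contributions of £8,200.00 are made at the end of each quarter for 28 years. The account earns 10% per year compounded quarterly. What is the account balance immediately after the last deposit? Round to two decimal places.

£4,883,308.31

This is an ordinary annuity: 112 deposits of £8,200.00 at the end of each quarter.
Periodic rate r = 0.1/4 per quarter; n is counted in quarters.
FV = PMT × [((1+r)^n − 1)/r] = 8,200 × [(1+r)^112 − 1] / r = £4,883,308.31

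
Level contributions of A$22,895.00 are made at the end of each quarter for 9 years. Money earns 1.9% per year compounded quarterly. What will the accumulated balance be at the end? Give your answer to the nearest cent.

This is an ordinary annuity: 36 deposits of A$22,895.00 at the end of each quarter.
Periodic rate r = 0.019/4 per quarter; n is counted in quarters.
FV = PMT × [((1+r)^n − 1)/r] = 22,895 × [(1+r)^36 − 1] / r = A$896,570.63

A$896,570.63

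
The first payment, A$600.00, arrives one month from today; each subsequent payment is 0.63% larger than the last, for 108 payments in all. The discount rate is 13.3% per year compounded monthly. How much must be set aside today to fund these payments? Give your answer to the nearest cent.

Periodic rate r = 0.133/12 per month; n is counted in months.
Growing ordinary annuity: PV = PMT₁ × [1 − ((1+g)/(1+r))^n] / (r − g) = 600 × [1 − ((1+0.0063)/(1+r))^108] / (r − 0.0063) = A$50,273.79.

A$50,273.79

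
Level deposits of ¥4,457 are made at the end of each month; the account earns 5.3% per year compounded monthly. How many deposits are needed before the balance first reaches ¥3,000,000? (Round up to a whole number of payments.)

314 payments

Periodic rate r = 0.053/12 per month; n is counted in months.
Ordinary annuity FV: 3,000,000 = 4,457 × [((1+r)^n − 1)/r].
(1+r)^n = 1 + 3,000,000 × r / 4,457, so n = ln(1 + 3,000,000·r/4,457) / ln(1+r) = 313.03.
Round up to a whole number of payments: n = 314.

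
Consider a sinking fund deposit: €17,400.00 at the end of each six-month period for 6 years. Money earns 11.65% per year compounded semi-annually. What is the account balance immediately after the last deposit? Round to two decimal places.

€290,555.26

This is an ordinary annuity: 12 deposits of €17,400.00 at the end of each six-month period.
Periodic rate r = 0.1165/2 per half-year; n is counted in half-years.
FV = PMT × [((1+r)^n − 1)/r] = 17,400 × [(1+r)^12 − 1] / r = €290,555.26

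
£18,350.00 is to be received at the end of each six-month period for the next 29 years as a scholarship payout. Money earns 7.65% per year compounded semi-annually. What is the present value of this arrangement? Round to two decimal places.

£425,351.94

This is an ordinary annuity: 58 payments of £18,350.00 at the end of each six-month period.
Periodic rate r = 0.0765/2 per half-year; n is counted in half-years.
PV = PMT × [(1 − (1+r)^−n)/r] = 18,350 × [1 − (1+r)^−58] / r = £425,351.94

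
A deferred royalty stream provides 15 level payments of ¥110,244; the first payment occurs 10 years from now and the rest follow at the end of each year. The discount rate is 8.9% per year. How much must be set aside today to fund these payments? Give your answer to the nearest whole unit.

Ordinary annuity of 15 payments, first payment at period 10.
Periodic rate r = 0.089 per year.
The ordinary-annuity PV formula values the stream one period before the first payment (period 9); discount that back 9 periods:
PV₀ = 110,244 × [1 − (1+r)^−15] / r × (1+r)^−9 = ¥414,996

¥414,996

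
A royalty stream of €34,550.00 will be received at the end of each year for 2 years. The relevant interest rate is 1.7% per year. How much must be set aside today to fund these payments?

€67,377.06

This is an ordinary annuity: 2 payments of €34,550.00 at the end of each year.
Periodic rate r = 0.017 per year.
PV = PMT × [(1 − (1+r)^−n)/r] = 34,550 × [1 − (1+r)^−2] / r = €67,377.06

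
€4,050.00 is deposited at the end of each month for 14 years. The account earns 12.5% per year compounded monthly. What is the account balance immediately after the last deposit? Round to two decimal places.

€1,828,428.55

This is an ordinary annuity: 168 deposits of €4,050.00 at the end of each month.
Periodic rate r = 0.125/12 per month; n is counted in months.
FV = PMT × [((1+r)^n − 1)/r] = 4,050 × [(1+r)^168 − 1] / r = €1,828,428.55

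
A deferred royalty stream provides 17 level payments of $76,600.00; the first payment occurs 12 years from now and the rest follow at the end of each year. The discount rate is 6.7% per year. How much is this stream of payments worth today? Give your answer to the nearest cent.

$374,186.93

Ordinary annuity of 17 payments, first payment at period 12.
Periodic rate r = 0.067 per year.
The ordinary-annuity PV formula values the stream one period before the first payment (period 11); discount that back 11 periods:
PV₀ = 76,600 × [1 − (1+r)^−17] / r × (1+r)^−11 = $374,186.93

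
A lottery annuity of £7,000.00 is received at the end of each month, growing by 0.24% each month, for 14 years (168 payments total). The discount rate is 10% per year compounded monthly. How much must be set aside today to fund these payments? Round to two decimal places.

Periodic rate r = 0.1/12 per month; n is counted in months.
Growing ordinary annuity: PV = PMT₁ × [1 − ((1+g)/(1+r))^n] / (r − g) = 7,000 × [1 − ((1+0.0024)/(1+r))^168] / (r − 0.0024) = £742,047.45.

£742,047.45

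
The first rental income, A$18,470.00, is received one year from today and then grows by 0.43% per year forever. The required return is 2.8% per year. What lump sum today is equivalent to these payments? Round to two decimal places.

A$779,324.89

Periodic rate r = 0.028 per year.
Growing perpetuity (Gordon): PV = PMT₁ / (r − g) = 18,470 / (r − 0.0043) = A$779,324.89.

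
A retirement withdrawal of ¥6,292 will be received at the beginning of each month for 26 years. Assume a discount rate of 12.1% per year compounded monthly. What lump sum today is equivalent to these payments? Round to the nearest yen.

¥602,744

This is an annuity due: 312 payments of ¥6,292 at the beginning of each month.
Periodic rate r = 0.121/12 per month; n is counted in months.
PV = PMT × [(1 − (1+r)^−n)/r] × (1+r) = 6,292 × [1 − (1+r)^−312] / r × (1+r) = ¥602,744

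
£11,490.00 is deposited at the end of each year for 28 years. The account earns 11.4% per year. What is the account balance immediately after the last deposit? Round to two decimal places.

£1,970,307.91

This is an ordinary annuity: 28 deposits of £11,490.00 at the end of each year.
Periodic rate r = 0.114 per year.
FV = PMT × [((1+r)^n − 1)/r] = 11,490 × [(1+r)^28 − 1] / r = £1,970,307.91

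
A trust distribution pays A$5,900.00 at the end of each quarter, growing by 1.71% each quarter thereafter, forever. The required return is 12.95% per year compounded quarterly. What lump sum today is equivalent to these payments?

A$386,252.05

Periodic rate r = 0.1295/4 per quarter.
Growing perpetuity (Gordon): PV = PMT₁ / (r − g) = 5,900 / (r − 0.0171) = A$386,252.05.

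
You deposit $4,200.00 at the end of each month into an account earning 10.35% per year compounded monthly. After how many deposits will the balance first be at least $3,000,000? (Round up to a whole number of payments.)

230 payments

Periodic rate r = 0.1035/12 per month; n is counted in months.
Ordinary annuity FV: 3,000,000 = 4,200 × [((1+r)^n − 1)/r].
(1+r)^n = 1 + 3,000,000 × r / 4,200, so n = ln(1 + 3,000,000·r/4,200) / ln(1+r) = 229.23.
Round up to a whole number of payments: n = 230.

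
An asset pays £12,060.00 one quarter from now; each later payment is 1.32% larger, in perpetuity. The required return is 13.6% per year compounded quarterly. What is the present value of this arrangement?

Periodic rate r = 0.136/4 per quarter.
Growing perpetuity (Gordon): PV = PMT₁ / (r − g) = 12,060 / (r − 0.0132) = £579,807.69.

£579,807.69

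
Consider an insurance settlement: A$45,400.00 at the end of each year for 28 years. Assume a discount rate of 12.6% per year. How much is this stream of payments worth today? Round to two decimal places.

A$347,327.42

This is an ordinary annuity: 28 payments of A$45,400.00 at the end of each year.
Periodic rate r = 0.126 per year.
PV = PMT × [(1 − (1+r)^−n)/r] = 45,400 × [1 − (1+r)^−28] / r = A$347,327.42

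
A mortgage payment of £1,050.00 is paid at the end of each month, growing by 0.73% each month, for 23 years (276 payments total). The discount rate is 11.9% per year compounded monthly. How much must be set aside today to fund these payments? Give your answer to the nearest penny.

Periodic rate r = 0.119/12 per month; n is counted in months.
Growing ordinary annuity: PV = PMT₁ × [1 − ((1+g)/(1+r))^n] / (r − g) = 1,050 × [1 − ((1+0.0073)/(1+r))^276] / (r − 0.0073) = £205,177.23.

£205,177.23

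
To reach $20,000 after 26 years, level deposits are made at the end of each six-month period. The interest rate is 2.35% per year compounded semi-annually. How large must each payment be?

$281.19

Level ordinary annuity; solve FV = PMT × [((1+r)^n − 1)/r] for PMT.
Periodic rate r = 0.0235/2 per half-year; n is counted in half-years.
With n = 52: PMT = 20,000 / ([((1+r)^n − 1)/r]) = $281.19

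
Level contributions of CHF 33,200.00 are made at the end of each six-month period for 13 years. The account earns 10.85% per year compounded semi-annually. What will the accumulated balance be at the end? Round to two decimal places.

This is an ordinary annuity: 26 deposits of CHF 33,200.00 at the end of each six-month period.
Periodic rate r = 0.1085/2 per half-year; n is counted in half-years.
FV = PMT × [((1+r)^n − 1)/r] = 33,200 × [(1+r)^26 − 1] / r = CHF 1,804,993.63

CHF 1,804,993.63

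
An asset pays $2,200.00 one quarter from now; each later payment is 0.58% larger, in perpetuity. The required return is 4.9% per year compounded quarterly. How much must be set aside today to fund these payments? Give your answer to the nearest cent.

Periodic rate r = 0.049/4 per quarter.
Growing perpetuity (Gordon): PV = PMT₁ / (r − g) = 2,200 / (r − 0.0058) = $341,085.27.

$341,085.27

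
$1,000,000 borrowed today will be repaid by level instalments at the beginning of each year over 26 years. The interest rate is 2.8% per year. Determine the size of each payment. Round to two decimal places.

Level annuity due; solve PV = PMT × [(1 − (1+r)^−n)/r] × (1+r) for PMT.
Periodic rate r = 0.028 per year.
With n = 26: PMT = 1,000,000 / ([(1 − (1+r)^−n)/r] × (1+r)) = $53,169.87

$53,169.87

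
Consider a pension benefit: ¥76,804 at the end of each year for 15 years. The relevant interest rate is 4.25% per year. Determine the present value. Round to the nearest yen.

This is an ordinary annuity: 15 payments of ¥76,804 at the end of each year.
Periodic rate r = 0.0425 per year.
PV = PMT × [(1 − (1+r)^−n)/r] = 76,804 × [1 − (1+r)^−15] / r = ¥839,201

¥839,201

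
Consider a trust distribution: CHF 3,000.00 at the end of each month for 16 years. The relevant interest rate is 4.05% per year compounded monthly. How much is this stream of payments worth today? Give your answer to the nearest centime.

This is an ordinary annuity: 192 payments of CHF 3,000.00 at the end of each month.
Periodic rate r = 0.0405/12 per month; n is counted in months.
PV = PMT × [(1 − (1+r)^−n)/r] = 3,000 × [1 − (1+r)^−192] / r = CHF 423,411.61

CHF 423,411.61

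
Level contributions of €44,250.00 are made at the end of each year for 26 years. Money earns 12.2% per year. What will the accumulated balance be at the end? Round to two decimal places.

This is an ordinary annuity: 26 deposits of €44,250.00 at the end of each year.
Periodic rate r = 0.122 per year.
FV = PMT × [((1+r)^n − 1)/r] = 44,250 × [(1+r)^26 − 1] / r = €6,871,115.52

€6,871,115.52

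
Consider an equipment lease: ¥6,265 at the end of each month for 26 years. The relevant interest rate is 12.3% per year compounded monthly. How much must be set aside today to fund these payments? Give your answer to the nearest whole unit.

This is an ordinary annuity: 312 payments of ¥6,265 at the end of each month.
Periodic rate r = 0.123/12 per month; n is counted in months.
PV = PMT × [(1 − (1+r)^−n)/r] = 6,265 × [1 − (1+r)^−312] / r = ¥585,845

¥585,845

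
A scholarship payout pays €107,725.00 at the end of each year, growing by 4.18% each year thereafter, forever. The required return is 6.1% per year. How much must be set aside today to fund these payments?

Periodic rate r = 0.061 per year.
Growing perpetuity (Gordon): PV = PMT₁ / (r − g) = 107,725 / (r − 0.0418) = €5,610,677.08.

€5,610,677.08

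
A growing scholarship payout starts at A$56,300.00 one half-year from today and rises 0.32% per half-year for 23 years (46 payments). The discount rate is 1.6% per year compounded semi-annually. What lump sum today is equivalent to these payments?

A$2,312,249.27

Periodic rate r = 0.016/2 per half-year; n is counted in half-years.
Growing ordinary annuity: PV = PMT₁ × [1 − ((1+g)/(1+r))^n] / (r − g) = 56,300 × [1 − ((1+0.0032)/(1+r))^46] / (r − 0.0032) = A$2,312,249.27.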